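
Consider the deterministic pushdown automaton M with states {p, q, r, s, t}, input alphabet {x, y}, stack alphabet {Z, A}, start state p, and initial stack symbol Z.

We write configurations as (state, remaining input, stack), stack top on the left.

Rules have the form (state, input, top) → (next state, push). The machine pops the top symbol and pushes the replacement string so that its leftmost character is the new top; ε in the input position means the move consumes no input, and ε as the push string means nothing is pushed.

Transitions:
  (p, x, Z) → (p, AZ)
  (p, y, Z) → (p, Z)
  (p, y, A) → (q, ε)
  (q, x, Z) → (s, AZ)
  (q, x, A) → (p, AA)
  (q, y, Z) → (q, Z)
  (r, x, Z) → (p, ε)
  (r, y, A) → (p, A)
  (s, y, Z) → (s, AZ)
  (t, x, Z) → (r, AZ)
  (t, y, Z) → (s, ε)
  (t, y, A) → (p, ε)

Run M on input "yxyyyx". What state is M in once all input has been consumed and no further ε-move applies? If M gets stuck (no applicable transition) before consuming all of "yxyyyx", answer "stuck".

s

(p, yxyyyx, Z)
  read y, top Z: go to p, push Z → (p, xyyyx, Z)
  read x, top Z: go to p, push AZ → (p, yyyx, AZ)
  read y, top A: go to q, push ε → (q, yyx, Z)
  read y, top Z: go to q, push Z → (q, yx, Z)
  read y, top Z: go to q, push Z → (q, x, Z)
  read x, top Z: go to s, push AZ → (s, ε, AZ)
All input consumed; M is in state s.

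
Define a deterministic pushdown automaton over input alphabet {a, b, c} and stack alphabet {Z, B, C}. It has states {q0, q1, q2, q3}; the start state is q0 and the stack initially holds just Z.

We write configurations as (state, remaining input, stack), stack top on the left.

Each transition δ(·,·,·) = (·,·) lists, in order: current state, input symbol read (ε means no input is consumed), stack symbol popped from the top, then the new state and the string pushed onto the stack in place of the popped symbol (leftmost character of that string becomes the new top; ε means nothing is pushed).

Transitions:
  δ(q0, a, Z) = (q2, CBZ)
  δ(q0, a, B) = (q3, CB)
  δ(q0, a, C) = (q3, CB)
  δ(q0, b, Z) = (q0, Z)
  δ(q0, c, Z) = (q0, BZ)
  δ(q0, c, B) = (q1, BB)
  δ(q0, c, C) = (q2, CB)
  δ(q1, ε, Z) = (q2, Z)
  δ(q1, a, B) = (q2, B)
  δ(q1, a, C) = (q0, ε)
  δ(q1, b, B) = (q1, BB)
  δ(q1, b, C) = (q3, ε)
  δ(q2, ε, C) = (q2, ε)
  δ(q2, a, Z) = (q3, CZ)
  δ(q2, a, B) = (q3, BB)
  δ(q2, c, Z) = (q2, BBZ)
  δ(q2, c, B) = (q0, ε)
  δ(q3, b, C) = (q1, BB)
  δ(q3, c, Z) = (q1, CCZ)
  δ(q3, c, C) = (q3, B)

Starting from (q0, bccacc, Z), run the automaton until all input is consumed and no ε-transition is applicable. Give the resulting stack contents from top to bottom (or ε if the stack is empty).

(q0, bccacc, Z)
  read b, top Z: go to q0, push Z → (q0, ccacc, Z)
  read c, top Z: go to q0, push BZ → (q0, cacc, BZ)
  read c, top B: go to q1, push BB → (q1, acc, BBZ)
  read a, top B: go to q2, push B → (q2, cc, BBZ)
  read c, top B: go to q0, push ε → (q0, c, BZ)
  read c, top B: go to q1, push BB → (q1, ε, BBZ)
All input consumed in state q1 with stack BBZ.

BBZ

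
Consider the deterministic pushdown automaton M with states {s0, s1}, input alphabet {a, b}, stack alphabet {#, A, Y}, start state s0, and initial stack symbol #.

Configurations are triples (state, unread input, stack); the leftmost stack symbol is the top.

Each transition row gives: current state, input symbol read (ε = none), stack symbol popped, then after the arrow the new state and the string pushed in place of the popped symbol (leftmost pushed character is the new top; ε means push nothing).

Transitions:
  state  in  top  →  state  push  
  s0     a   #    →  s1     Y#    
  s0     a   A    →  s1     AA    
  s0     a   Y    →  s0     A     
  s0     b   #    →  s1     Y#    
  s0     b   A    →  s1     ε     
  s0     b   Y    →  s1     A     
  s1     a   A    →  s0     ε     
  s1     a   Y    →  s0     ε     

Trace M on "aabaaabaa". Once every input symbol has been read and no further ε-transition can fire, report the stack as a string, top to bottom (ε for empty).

Y#

(s0, aabaaabaa, #)
  read a, top #: go to s1, push Y# → (s1, abaaabaa, Y#)
  read a, top Y: go to s0, push ε → (s0, baaabaa, #)
  read b, top #: go to s1, push Y# → (s1, aaabaa, Y#)
  read a, top Y: go to s0, push ε → (s0, aabaa, #)
  read a, top #: go to s1, push Y# → (s1, abaa, Y#)
  read a, top Y: go to s0, push ε → (s0, baa, #)
  read b, top #: go to s1, push Y# → (s1, aa, Y#)
  read a, top Y: go to s0, push ε → (s0, a, #)
  read a, top #: go to s1, push Y# → (s1, ε, Y#)
All input consumed in state s1 with stack Y#.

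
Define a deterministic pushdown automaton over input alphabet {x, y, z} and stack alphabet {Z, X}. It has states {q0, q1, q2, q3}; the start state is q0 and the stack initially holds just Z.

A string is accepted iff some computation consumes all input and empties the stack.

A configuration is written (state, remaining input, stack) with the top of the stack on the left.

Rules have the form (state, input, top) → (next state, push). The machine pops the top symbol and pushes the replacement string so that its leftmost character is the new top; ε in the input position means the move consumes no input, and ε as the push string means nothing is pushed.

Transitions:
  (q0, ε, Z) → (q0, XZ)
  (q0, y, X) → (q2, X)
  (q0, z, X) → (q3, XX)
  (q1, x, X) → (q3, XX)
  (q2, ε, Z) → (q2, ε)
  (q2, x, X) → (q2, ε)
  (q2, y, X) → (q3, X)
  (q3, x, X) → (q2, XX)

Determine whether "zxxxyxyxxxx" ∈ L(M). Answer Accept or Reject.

Accept

(q0, zxxxyxyxxxx, Z) ⊢ (q0, zxxxyxyxxxx, XZ) ⊢ (q3, xxxyxyxxxx, XXZ) ⊢ (q2, xxyxyxxxx, XXXZ) ⊢ (q2, xyxyxxxx, XXZ) ⊢ (q2, yxyxxxx, XZ) ⊢ (q3, xyxxxx, XZ) ⊢ (q2, yxxxx, XXZ) ⊢ (q3, xxxx, XXZ) ⊢ (q2, xxx, XXXZ) ⊢ (q2, xx, XXZ) ⊢ (q2, x, XZ) ⊢ (q2, ε, Z) ⊢ (q2, ε, ε)
All input consumed and the stack is empty.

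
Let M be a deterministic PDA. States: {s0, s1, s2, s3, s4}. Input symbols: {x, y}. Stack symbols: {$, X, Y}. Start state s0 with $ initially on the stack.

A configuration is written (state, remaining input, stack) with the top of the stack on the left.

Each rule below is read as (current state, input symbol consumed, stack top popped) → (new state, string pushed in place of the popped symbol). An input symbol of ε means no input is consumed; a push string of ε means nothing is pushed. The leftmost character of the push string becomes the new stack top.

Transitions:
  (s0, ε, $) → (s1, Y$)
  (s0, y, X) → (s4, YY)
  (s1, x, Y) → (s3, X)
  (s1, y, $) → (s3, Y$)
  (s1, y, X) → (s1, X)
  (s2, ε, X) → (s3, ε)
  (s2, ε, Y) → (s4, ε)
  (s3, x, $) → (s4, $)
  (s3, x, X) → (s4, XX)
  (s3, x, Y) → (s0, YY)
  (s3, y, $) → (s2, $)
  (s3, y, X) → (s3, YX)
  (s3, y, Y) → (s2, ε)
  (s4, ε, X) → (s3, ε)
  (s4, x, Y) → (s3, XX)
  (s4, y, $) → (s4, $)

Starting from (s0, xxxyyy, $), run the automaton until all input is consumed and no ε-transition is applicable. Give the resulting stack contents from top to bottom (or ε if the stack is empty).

$

(s0, xxxyyy, $)
  ε-move, top $: go to s1, push Y$ → (s1, xxxyyy, Y$)
  read x, top Y: go to s3, push X → (s3, xxyyy, X$)
  read x, top X: go to s4, push XX → (s4, xyyy, XX$)
  ε-move, top X: go to s3, push ε → (s3, xyyy, X$)
  read x, top X: go to s4, push XX → (s4, yyy, XX$)
  ε-move, top X: go to s3, push ε → (s3, yyy, X$)
  read y, top X: go to s3, push YX → (s3, yy, YX$)
  read y, top Y: go to s2, push ε → (s2, y, X$)
  ε-move, top X: go to s3, push ε → (s3, y, $)
  read y, top $: go to s2, push $ → (s2, ε, $)
All input consumed in state s2 with stack $.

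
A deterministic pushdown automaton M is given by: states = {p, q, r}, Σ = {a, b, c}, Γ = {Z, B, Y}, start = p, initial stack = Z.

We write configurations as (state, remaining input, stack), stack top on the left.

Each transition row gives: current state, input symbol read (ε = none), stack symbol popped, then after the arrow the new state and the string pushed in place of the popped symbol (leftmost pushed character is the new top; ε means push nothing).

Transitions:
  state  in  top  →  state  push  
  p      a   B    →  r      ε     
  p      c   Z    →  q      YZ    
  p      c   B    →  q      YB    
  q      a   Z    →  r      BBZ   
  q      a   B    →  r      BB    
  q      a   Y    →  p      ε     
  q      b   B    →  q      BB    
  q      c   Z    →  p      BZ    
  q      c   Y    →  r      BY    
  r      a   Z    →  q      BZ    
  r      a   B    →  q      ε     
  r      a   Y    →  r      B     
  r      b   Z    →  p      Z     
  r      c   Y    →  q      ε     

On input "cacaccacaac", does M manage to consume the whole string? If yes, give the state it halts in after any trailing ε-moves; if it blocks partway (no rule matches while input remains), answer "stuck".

(p, cacaccacaac, Z)
  read c, top Z: go to q, push YZ → (q, acaccacaac, YZ)
  read a, top Y: go to p, push ε → (p, caccacaac, Z)
  read c, top Z: go to q, push YZ → (q, accacaac, YZ)
  read a, top Y: go to p, push ε → (p, ccacaac, Z)
  read c, top Z: go to q, push YZ → (q, cacaac, YZ)
  read c, top Y: go to r, push BY → (r, acaac, BYZ)
  read a, top B: go to q, push ε → (q, caac, YZ)
  read c, top Y: go to r, push BY → (r, aac, BYZ)
  read a, top B: go to q, push ε → (q, ac, YZ)
  read a, top Y: go to p, push ε → (p, c, Z)
  read c, top Z: go to q, push YZ → (q, ε, YZ)
All input consumed; M is in state q.

q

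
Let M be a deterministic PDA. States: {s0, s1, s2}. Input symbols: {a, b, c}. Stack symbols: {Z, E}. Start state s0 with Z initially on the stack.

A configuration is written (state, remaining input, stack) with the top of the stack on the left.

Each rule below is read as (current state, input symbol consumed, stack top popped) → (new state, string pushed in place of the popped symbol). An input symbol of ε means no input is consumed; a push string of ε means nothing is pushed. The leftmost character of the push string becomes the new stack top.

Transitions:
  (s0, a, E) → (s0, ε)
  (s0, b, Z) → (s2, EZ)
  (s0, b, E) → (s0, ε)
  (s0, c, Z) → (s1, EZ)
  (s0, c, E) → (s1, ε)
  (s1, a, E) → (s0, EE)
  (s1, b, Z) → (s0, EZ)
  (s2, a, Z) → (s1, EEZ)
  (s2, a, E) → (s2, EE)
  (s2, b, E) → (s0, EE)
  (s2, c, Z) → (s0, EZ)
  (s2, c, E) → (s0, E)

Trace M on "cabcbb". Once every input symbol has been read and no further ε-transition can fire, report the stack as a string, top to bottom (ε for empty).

(s0, cabcbb, Z)
  read c, top Z: go to s1, push EZ → (s1, abcbb, EZ)
  read a, top E: go to s0, push EE → (s0, bcbb, EEZ)
  read b, top E: go to s0, push ε → (s0, cbb, EZ)
  read c, top E: go to s1, push ε → (s1, bb, Z)
  read b, top Z: go to s0, push EZ → (s0, b, EZ)
  read b, top E: go to s0, push ε → (s0, ε, Z)
All input consumed in state s0 with stack Z.

Z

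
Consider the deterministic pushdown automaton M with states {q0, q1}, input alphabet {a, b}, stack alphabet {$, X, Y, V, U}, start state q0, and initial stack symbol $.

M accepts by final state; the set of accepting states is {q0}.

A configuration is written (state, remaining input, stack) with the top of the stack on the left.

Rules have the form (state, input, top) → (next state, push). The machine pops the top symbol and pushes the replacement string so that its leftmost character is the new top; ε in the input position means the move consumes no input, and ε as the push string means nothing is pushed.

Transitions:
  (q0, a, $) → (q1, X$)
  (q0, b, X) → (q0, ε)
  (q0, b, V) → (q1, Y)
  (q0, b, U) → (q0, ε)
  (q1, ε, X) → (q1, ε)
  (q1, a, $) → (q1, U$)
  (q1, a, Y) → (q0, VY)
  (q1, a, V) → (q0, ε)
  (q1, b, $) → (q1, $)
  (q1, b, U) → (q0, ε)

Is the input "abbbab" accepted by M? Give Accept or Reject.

Accept

(q0, abbbab, $)
  read a, top $: go to q1, push X$ → (q1, bbbab, X$)
  ε-move, top X: go to q1, push ε → (q1, bbbab, $)
  read b, top $: go to q1, push $ → (q1, bbab, $)
  read b, top $: go to q1, push $ → (q1, bab, $)
  read b, top $: go to q1, push $ → (q1, ab, $)
  read a, top $: go to q1, push U$ → (q1, b, U$)
  read b, top U: go to q0, push ε → (q0, ε, $)
All input consumed; state q0 ∈ F.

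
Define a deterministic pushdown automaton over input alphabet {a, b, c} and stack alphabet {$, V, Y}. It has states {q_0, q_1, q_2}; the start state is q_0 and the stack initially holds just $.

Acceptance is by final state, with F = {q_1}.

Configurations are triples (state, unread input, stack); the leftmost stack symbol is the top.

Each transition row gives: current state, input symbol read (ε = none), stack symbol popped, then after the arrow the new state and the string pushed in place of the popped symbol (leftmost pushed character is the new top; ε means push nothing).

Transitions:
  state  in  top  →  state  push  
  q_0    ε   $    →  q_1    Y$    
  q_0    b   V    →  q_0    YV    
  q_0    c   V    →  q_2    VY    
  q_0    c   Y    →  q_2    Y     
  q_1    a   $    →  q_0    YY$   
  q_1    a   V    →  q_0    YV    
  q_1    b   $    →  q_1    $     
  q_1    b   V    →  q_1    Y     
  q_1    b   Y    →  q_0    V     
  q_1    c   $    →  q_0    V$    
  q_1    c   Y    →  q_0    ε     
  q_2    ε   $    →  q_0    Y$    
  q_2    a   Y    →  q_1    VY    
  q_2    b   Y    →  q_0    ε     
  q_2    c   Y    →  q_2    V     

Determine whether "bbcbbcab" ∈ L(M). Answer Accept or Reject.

(q_0, bbcbbcab, $) ⊢ (q_1, bbcbbcab, Y$) ⊢ (q_0, bcbbcab, V$) ⊢ (q_0, cbbcab, YV$) ⊢ (q_2, bbcab, YV$) ⊢ (q_0, bcab, V$) ⊢ (q_0, cab, YV$) ⊢ (q_2, ab, YV$) ⊢ (q_1, b, VYV$) ⊢ (q_1, ε, YYV$)
All input consumed; state q_1 ∈ F.

Accept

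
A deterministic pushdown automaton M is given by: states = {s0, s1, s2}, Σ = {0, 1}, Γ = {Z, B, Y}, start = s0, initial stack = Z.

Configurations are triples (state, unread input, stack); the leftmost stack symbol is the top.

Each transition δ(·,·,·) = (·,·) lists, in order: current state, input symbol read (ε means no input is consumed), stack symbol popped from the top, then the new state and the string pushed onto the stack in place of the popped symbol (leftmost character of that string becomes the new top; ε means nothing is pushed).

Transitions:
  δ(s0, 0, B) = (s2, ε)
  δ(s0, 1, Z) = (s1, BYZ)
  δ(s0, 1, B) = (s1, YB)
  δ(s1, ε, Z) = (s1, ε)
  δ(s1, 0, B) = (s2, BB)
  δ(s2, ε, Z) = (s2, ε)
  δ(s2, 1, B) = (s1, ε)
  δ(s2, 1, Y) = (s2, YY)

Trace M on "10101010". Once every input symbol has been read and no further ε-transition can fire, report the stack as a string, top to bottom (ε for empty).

BBYZ

(s0, 10101010, Z)
  read 1, top Z: go to s1, push BYZ → (s1, 0101010, BYZ)
  read 0, top B: go to s2, push BB → (s2, 101010, BBYZ)
  read 1, top B: go to s1, push ε → (s1, 01010, BYZ)
  read 0, top B: go to s2, push BB → (s2, 1010, BBYZ)
  read 1, top B: go to s1, push ε → (s1, 010, BYZ)
  read 0, top B: go to s2, push BB → (s2, 10, BBYZ)
  read 1, top B: go to s1, push ε → (s1, 0, BYZ)
  read 0, top B: go to s2, push BB → (s2, ε, BBYZ)
All input consumed in state s2 with stack BBYZ.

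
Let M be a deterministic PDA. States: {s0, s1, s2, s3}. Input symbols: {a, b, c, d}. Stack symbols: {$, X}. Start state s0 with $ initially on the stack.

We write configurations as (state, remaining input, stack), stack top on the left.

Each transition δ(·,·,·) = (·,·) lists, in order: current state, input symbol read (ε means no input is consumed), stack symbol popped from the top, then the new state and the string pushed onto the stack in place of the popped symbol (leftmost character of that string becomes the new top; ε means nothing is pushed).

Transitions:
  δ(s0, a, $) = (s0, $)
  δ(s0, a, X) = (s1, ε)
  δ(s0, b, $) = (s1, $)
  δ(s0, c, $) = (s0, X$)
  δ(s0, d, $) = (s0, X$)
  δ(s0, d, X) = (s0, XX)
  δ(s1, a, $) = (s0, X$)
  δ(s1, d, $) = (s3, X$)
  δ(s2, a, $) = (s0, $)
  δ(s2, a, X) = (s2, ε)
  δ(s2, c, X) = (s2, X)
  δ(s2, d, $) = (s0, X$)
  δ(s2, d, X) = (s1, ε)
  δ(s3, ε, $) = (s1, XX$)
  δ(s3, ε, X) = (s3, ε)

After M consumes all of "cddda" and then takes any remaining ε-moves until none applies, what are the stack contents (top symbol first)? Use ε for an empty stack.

(s0, cddda, $)
  read c, top $: go to s0, push X$ → (s0, ddda, X$)
  read d, top X: go to s0, push XX → (s0, dda, XX$)
  read d, top X: go to s0, push XX → (s0, da, XXX$)
  read d, top X: go to s0, push XX → (s0, a, XXXX$)
  read a, top X: go to s1, push ε → (s1, ε, XXX$)
All input consumed in state s1 with stack XXX$.

XXX$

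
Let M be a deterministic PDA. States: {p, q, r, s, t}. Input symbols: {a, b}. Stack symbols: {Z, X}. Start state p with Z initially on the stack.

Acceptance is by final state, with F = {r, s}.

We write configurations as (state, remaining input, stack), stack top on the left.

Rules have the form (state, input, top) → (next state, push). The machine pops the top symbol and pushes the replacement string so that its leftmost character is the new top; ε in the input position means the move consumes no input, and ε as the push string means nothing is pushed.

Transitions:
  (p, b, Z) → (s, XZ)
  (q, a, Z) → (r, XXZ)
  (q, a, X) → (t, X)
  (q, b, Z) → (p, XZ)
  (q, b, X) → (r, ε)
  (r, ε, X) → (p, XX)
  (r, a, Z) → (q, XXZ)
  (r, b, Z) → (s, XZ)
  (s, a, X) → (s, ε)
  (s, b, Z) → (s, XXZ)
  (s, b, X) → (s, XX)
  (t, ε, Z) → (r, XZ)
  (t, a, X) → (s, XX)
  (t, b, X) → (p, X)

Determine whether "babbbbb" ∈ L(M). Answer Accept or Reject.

(p, babbbbb, Z)
  read b, top Z: go to s, push XZ → (s, abbbbb, XZ)
  read a, top X: go to s, push ε → (s, bbbbb, Z)
  read b, top Z: go to s, push XXZ → (s, bbbb, XXZ)
  read b, top X: go to s, push XX → (s, bbb, XXXZ)
  read b, top X: go to s, push XX → (s, bb, XXXXZ)
  read b, top X: go to s, push XX → (s, b, XXXXXZ)
  read b, top X: go to s, push XX → (s, ε, XXXXXXZ)
All input consumed; state s ∈ F.

Accept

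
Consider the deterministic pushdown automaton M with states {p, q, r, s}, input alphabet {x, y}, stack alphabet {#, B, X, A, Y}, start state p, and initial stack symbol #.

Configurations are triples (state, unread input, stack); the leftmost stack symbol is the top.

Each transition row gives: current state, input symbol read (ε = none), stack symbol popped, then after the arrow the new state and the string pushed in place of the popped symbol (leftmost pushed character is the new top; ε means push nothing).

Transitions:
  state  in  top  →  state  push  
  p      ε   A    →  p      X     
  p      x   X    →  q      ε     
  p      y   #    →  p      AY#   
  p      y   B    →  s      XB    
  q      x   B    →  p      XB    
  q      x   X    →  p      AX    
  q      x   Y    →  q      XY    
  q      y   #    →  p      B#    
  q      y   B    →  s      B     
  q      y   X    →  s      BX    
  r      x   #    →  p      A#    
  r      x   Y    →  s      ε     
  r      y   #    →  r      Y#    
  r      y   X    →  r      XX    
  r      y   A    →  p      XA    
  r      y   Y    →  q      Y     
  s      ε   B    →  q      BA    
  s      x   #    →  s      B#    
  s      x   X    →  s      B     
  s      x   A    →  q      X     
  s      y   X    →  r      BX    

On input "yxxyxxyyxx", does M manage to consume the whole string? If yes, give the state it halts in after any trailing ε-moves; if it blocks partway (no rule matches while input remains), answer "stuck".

q

(p, yxxyxxyyxx, #) ⊢ (p, xxyxxyyxx, AY#) ⊢ (p, xxyxxyyxx, XY#) ⊢ (q, xyxxyyxx, Y#) ⊢ (q, yxxyyxx, XY#) ⊢ (s, xxyyxx, BXY#) ⊢ (q, xxyyxx, BAXY#) ⊢ (p, xyyxx, XBAXY#) ⊢ (q, yyxx, BAXY#) ⊢ (s, yxx, BAXY#) ⊢ (q, yxx, BAAXY#) ⊢ (s, xx, BAAXY#) ⊢ (q, xx, BAAAXY#) ⊢ (p, x, XBAAAXY#) ⊢ (q, ε, BAAAXY#)
All input consumed; M is in state q.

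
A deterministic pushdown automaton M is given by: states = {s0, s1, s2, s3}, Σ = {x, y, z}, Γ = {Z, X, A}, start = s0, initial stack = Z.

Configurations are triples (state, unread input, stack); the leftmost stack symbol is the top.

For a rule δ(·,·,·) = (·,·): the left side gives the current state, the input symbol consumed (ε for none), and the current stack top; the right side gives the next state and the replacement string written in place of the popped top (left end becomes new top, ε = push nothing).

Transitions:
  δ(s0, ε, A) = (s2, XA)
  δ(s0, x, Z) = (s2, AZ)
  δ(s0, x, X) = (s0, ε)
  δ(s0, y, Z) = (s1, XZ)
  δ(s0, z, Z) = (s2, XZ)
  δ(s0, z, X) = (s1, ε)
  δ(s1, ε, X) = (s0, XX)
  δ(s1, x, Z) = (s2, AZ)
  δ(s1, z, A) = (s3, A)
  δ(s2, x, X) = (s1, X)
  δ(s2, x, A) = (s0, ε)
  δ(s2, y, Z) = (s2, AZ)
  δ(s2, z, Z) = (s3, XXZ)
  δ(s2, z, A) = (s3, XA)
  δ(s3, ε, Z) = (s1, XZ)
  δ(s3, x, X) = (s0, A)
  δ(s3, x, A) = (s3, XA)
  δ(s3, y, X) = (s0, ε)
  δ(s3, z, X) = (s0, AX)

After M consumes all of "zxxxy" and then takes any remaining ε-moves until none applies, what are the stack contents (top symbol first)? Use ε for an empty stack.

XXZ

(s0, zxxxy, Z)
  read z, top Z: go to s2, push XZ → (s2, xxxy, XZ)
  read x, top X: go to s1, push X → (s1, xxy, XZ)
  ε-move, top X: go to s0, push XX → (s0, xxy, XXZ)
  read x, top X: go to s0, push ε → (s0, xy, XZ)
  read x, top X: go to s0, push ε → (s0, y, Z)
  read y, top Z: go to s1, push XZ → (s1, ε, XZ)
  ε-move, top X: go to s0, push XX → (s0, ε, XXZ)
All input consumed in state s0 with stack XXZ.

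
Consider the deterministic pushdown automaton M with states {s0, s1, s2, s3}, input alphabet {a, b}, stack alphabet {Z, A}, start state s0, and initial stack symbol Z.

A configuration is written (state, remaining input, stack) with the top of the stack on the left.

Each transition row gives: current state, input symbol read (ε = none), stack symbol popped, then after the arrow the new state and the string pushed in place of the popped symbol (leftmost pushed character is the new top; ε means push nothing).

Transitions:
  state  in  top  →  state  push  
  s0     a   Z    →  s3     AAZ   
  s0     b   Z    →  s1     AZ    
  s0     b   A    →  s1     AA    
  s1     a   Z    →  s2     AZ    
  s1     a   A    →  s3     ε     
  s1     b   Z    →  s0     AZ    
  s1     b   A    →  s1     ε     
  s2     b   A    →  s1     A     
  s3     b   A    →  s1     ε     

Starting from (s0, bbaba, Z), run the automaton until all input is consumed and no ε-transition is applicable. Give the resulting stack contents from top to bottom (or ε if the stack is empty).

(s0, bbaba, Z)
  read b, top Z: go to s1, push AZ → (s1, baba, AZ)
  read b, top A: go to s1, push ε → (s1, aba, Z)
  read a, top Z: go to s2, push AZ → (s2, ba, AZ)
  read b, top A: go to s1, push A → (s1, a, AZ)
  read a, top A: go to s3, push ε → (s3, ε, Z)
All input consumed in state s3 with stack Z.

Z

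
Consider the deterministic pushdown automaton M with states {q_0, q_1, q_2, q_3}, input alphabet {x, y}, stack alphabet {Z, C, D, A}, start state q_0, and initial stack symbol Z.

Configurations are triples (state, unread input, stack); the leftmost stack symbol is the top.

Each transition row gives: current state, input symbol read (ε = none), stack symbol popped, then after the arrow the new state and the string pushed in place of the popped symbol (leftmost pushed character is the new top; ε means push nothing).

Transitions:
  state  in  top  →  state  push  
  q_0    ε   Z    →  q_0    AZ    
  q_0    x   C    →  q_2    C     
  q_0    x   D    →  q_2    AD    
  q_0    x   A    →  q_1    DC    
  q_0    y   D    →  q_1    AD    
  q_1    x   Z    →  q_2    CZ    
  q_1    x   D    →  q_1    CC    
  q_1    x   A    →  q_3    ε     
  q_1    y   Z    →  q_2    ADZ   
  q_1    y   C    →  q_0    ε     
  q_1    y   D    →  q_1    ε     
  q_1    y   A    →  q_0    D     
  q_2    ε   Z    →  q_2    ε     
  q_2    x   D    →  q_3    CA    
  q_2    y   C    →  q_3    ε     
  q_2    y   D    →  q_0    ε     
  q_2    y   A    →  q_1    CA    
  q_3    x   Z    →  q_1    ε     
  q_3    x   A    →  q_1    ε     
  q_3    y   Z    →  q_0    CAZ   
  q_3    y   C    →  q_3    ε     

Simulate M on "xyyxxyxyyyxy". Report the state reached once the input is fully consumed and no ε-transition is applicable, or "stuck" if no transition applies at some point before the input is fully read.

q_3

(q_0, xyyxxyxyyyxy, Z)
  ε-move, top Z: go to q_0, push AZ → (q_0, xyyxxyxyyyxy, AZ)
  read x, top A: go to q_1, push DC → (q_1, yyxxyxyyyxy, DCZ)
  read y, top D: go to q_1, push ε → (q_1, yxxyxyyyxy, CZ)
  read y, top C: go to q_0, push ε → (q_0, xxyxyyyxy, Z)
  ε-move, top Z: go to q_0, push AZ → (q_0, xxyxyyyxy, AZ)
  read x, top A: go to q_1, push DC → (q_1, xyxyyyxy, DCZ)
  read x, top D: go to q_1, push CC → (q_1, yxyyyxy, CCCZ)
  read y, top C: go to q_0, push ε → (q_0, xyyyxy, CCZ)
  read x, top C: go to q_2, push C → (q_2, yyyxy, CCZ)
  read y, top C: go to q_3, push ε → (q_3, yyxy, CZ)
  read y, top C: go to q_3, push ε → (q_3, yxy, Z)
  read y, top Z: go to q_0, push CAZ → (q_0, xy, CAZ)
  read x, top C: go to q_2, push C → (q_2, y, CAZ)
  read y, top C: go to q_3, push ε → (q_3, ε, AZ)
All input consumed; M is in state q_3.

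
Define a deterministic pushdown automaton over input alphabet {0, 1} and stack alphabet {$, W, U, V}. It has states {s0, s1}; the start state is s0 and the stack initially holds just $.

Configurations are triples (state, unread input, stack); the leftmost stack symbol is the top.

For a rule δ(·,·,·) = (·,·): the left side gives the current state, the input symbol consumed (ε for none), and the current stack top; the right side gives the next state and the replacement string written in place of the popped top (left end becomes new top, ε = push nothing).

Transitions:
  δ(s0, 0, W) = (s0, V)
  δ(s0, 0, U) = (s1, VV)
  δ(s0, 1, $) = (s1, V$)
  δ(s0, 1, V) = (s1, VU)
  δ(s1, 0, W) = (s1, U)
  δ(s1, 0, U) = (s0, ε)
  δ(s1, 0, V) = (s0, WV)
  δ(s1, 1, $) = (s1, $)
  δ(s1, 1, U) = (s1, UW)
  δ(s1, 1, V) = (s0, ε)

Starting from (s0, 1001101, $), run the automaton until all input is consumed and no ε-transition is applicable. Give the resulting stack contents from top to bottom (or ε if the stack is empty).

(s0, 1001101, $)
  read 1, top $: go to s1, push V$ → (s1, 001101, V$)
  read 0, top V: go to s0, push WV → (s0, 01101, WV$)
  read 0, top W: go to s0, push V → (s0, 1101, VV$)
  read 1, top V: go to s1, push VU → (s1, 101, VUV$)
  read 1, top V: go to s0, push ε → (s0, 01, UV$)
  read 0, top U: go to s1, push VV → (s1, 1, VVV$)
  read 1, top V: go to s0, push ε → (s0, ε, VV$)
All input consumed in state s0 with stack VV$.

VV$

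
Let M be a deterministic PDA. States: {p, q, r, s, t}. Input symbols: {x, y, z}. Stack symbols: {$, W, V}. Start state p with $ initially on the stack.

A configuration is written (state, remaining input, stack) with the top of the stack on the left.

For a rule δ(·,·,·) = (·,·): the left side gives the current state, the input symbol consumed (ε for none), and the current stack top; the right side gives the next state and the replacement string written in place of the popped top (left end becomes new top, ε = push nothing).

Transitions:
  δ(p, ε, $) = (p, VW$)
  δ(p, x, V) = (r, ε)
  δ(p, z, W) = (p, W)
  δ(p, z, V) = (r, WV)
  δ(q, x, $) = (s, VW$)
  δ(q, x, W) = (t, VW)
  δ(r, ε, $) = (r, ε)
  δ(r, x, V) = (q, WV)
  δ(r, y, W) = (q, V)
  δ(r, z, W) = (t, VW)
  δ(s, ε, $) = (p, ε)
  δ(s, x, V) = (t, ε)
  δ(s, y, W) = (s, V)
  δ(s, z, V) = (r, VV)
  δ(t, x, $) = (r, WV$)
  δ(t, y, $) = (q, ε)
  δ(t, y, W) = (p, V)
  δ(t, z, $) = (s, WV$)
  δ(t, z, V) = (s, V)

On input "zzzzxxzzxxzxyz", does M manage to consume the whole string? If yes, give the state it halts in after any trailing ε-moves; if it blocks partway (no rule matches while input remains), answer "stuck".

r

(p, zzzzxxzzxxzxyz, $) ⊢ (p, zzzzxxzzxxzxyz, VW$) ⊢ (r, zzzxxzzxxzxyz, WVW$) ⊢ (t, zzxxzzxxzxyz, VWVW$) ⊢ (s, zxxzzxxzxyz, VWVW$) ⊢ (r, xxzzxxzxyz, VVWVW$) ⊢ (q, xzzxxzxyz, WVVWVW$) ⊢ (t, zzxxzxyz, VWVVWVW$) ⊢ (s, zxxzxyz, VWVVWVW$) ⊢ (r, xxzxyz, VVWVVWVW$) ⊢ (q, xzxyz, WVVWVVWVW$) ⊢ (t, zxyz, VWVVWVVWVW$) ⊢ (s, xyz, VWVVWVVWVW$) ⊢ (t, yz, WVVWVVWVW$) ⊢ (p, z, VVVWVVWVW$) ⊢ (r, ε, WVVVWVVWVW$)
All input consumed; M is in state r.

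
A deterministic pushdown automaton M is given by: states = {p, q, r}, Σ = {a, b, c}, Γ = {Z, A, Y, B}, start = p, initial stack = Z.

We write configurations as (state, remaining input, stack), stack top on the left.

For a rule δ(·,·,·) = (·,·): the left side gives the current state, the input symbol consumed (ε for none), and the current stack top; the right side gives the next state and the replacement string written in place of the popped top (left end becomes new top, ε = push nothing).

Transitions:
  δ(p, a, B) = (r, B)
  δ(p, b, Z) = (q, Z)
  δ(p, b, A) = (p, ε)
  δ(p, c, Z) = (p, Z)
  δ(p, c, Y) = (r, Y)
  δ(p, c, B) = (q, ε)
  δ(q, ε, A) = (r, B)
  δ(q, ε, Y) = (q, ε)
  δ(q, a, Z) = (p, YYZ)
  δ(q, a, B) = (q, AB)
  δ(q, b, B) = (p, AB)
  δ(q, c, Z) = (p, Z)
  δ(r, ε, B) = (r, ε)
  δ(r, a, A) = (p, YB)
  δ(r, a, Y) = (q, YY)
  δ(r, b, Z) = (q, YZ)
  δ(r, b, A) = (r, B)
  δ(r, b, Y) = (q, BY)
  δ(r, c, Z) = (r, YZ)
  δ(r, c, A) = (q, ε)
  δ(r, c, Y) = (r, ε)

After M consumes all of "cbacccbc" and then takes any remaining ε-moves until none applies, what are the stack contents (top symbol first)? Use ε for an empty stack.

Z

(p, cbacccbc, Z)
  read c, top Z: go to p, push Z → (p, bacccbc, Z)
  read b, top Z: go to q, push Z → (q, acccbc, Z)
  read a, top Z: go to p, push YYZ → (p, cccbc, YYZ)
  read c, top Y: go to r, push Y → (r, ccbc, YYZ)
  read c, top Y: go to r, push ε → (r, cbc, YZ)
  read c, top Y: go to r, push ε → (r, bc, Z)
  read b, top Z: go to q, push YZ → (q, c, YZ)
  ε-move, top Y: go to q, push ε → (q, c, Z)
  read c, top Z: go to p, push Z → (p, ε, Z)
All input consumed in state p with stack Z.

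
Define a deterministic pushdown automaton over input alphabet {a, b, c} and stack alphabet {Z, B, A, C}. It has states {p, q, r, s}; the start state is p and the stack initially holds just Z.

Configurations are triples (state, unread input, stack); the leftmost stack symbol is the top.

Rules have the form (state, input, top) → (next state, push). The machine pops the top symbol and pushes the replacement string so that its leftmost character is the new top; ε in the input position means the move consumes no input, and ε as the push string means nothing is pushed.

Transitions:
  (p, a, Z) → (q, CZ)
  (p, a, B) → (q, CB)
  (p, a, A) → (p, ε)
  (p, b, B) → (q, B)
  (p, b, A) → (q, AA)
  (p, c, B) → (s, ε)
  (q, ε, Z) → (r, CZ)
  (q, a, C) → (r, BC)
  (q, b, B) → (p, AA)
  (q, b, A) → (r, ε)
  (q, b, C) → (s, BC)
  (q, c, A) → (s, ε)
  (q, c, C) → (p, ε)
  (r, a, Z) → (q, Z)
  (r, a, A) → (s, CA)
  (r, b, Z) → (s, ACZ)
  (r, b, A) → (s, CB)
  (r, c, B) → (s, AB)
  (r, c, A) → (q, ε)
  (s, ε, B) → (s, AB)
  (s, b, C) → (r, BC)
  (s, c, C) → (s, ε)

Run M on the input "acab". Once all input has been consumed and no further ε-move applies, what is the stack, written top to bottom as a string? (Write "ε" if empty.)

(p, acab, Z) ⊢ (q, cab, CZ) ⊢ (p, ab, Z) ⊢ (q, b, CZ) ⊢ (s, ε, BCZ) ⊢ (s, ε, ABCZ)
All input consumed in state s with stack ABCZ.

ABCZ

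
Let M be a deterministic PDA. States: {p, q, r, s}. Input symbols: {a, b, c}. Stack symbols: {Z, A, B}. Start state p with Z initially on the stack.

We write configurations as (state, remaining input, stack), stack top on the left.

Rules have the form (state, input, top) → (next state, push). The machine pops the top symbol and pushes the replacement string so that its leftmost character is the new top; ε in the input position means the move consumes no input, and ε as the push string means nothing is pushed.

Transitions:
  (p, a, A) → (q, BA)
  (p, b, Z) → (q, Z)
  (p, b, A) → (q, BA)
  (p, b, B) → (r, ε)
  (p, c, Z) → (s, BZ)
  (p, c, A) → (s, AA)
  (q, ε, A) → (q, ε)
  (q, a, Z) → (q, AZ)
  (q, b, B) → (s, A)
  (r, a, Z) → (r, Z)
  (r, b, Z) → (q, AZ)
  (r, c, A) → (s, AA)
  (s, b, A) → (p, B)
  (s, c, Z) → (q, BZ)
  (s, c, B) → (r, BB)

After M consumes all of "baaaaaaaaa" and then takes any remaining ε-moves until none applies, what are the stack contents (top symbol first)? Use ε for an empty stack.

(p, baaaaaaaaa, Z) ⊢ (q, aaaaaaaaa, Z) ⊢ (q, aaaaaaaa, AZ) ⊢ (q, aaaaaaaa, Z) ⊢ (q, aaaaaaa, AZ) ⊢ (q, aaaaaaa, Z) ⊢ (q, aaaaaa, AZ) ⊢ (q, aaaaaa, Z) ⊢ (q, aaaaa, AZ) ⊢ (q, aaaaa, Z) ⊢ (q, aaaa, AZ) ⊢ (q, aaaa, Z) ⊢ (q, aaa, AZ) ⊢ (q, aaa, Z) ⊢ (q, aa, AZ) ⊢ (q, aa, Z) ⊢ (q, a, AZ) ⊢ (q, a, Z) ⊢ (q, ε, AZ) ⊢ (q, ε, Z)
All input consumed in state q with stack Z.

Z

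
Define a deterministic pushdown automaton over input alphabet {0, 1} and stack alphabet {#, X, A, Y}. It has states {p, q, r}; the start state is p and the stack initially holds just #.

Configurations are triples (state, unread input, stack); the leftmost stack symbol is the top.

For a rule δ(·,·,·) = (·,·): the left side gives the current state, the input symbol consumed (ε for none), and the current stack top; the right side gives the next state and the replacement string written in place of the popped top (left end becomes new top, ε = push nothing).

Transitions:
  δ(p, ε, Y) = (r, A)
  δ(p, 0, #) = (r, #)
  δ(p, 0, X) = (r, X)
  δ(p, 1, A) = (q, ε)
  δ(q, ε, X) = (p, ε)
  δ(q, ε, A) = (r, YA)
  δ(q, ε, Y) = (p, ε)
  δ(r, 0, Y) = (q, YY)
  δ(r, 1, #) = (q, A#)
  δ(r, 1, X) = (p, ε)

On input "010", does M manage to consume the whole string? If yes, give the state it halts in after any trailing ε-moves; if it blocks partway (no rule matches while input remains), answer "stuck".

(p, 010, #)
  read 0, top #: go to r, push # → (r, 10, #)
  read 1, top #: go to q, push A# → (q, 0, A#)
  ε-move, top A: go to r, push YA → (r, 0, YA#)
  read 0, top Y: go to q, push YY → (q, ε, YYA#)
  ε-move, top Y: go to p, push ε → (p, ε, YA#)
  ε-move, top Y: go to r, push A → (r, ε, AA#)
All input consumed; M is in state r.

r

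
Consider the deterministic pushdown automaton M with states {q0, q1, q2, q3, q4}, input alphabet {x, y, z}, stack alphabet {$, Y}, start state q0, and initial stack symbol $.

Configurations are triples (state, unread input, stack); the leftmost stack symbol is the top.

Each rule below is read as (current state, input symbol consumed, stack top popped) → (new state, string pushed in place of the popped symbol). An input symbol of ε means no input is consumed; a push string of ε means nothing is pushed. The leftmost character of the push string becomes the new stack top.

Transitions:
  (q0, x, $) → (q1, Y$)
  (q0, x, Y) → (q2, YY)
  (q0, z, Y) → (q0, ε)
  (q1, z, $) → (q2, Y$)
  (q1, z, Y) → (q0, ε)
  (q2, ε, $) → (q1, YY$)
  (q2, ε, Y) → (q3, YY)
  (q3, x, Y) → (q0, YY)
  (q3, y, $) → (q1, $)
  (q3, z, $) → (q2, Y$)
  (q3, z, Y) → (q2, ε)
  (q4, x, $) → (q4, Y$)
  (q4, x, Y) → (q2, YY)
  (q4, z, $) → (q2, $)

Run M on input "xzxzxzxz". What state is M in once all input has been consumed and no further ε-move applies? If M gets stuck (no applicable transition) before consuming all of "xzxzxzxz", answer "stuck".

q0

(q0, xzxzxzxz, $)
  read x, top $: go to q1, push Y$ → (q1, zxzxzxz, Y$)
  read z, top Y: go to q0, push ε → (q0, xzxzxz, $)
  read x, top $: go to q1, push Y$ → (q1, zxzxz, Y$)
  read z, top Y: go to q0, push ε → (q0, xzxz, $)
  read x, top $: go to q1, push Y$ → (q1, zxz, Y$)
  read z, top Y: go to q0, push ε → (q0, xz, $)
  read x, top $: go to q1, push Y$ → (q1, z, Y$)
  read z, top Y: go to q0, push ε → (q0, ε, $)
All input consumed; M is in state q0.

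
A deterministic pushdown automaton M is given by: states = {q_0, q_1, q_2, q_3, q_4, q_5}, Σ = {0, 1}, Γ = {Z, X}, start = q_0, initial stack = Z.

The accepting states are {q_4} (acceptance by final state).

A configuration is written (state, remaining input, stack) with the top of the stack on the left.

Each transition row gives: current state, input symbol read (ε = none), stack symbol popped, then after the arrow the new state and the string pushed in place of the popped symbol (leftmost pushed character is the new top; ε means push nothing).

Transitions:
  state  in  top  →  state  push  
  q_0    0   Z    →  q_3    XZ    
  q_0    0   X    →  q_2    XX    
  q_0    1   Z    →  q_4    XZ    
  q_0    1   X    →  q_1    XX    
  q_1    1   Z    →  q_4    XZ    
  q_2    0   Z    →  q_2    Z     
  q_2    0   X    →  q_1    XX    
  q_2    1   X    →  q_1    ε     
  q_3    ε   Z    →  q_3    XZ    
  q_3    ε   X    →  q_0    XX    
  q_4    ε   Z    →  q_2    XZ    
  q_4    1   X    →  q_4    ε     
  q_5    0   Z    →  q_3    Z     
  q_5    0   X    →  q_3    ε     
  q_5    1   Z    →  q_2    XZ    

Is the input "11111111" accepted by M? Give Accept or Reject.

Accept

(q_0, 11111111, Z) ⊢ (q_4, 1111111, XZ) ⊢ (q_4, 111111, Z) ⊢ (q_2, 111111, XZ) ⊢ (q_1, 11111, Z) ⊢ (q_4, 1111, XZ) ⊢ (q_4, 111, Z) ⊢ (q_2, 111, XZ) ⊢ (q_1, 11, Z) ⊢ (q_4, 1, XZ) ⊢ (q_4, ε, Z)
All input consumed; state q_4 ∈ F.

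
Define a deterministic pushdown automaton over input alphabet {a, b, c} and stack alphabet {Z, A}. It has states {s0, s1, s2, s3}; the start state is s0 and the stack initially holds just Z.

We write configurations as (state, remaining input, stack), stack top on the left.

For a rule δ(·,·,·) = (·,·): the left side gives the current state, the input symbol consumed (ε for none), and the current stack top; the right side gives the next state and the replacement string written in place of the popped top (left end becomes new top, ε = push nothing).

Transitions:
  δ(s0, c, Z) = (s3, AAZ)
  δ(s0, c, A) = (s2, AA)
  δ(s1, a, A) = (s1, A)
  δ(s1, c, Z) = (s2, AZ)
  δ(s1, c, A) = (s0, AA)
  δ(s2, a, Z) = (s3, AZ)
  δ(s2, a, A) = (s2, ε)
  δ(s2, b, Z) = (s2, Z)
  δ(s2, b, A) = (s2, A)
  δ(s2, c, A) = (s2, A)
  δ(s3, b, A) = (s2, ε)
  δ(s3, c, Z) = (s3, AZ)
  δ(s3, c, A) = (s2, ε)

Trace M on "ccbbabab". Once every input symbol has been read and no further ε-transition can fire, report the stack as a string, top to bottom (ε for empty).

Z

(s0, ccbbabab, Z)
  read c, top Z: go to s3, push AAZ → (s3, cbbabab, AAZ)
  read c, top A: go to s2, push ε → (s2, bbabab, AZ)
  read b, top A: go to s2, push A → (s2, babab, AZ)
  read b, top A: go to s2, push A → (s2, abab, AZ)
  read a, top A: go to s2, push ε → (s2, bab, Z)
  read b, top Z: go to s2, push Z → (s2, ab, Z)
  read a, top Z: go to s3, push AZ → (s3, b, AZ)
  read b, top A: go to s2, push ε → (s2, ε, Z)
All input consumed in state s2 with stack Z.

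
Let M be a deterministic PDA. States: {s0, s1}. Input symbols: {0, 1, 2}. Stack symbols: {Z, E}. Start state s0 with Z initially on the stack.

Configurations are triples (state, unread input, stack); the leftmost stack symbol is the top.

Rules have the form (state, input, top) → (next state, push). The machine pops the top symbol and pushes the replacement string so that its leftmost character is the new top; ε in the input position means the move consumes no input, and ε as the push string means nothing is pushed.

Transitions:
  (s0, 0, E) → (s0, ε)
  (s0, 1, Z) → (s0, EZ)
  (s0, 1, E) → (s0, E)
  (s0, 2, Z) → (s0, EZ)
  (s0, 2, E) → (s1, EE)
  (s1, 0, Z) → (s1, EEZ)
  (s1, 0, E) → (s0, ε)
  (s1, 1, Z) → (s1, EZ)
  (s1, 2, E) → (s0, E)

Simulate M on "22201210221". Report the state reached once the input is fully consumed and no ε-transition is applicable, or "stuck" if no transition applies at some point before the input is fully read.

(s0, 22201210221, Z)
  read 2, top Z: go to s0, push EZ → (s0, 2201210221, EZ)
  read 2, top E: go to s1, push EE → (s1, 201210221, EEZ)
  read 2, top E: go to s0, push E → (s0, 01210221, EEZ)
  read 0, top E: go to s0, push ε → (s0, 1210221, EZ)
  read 1, top E: go to s0, push E → (s0, 210221, EZ)
  read 2, top E: go to s1, push EE → (s1, 10221, EEZ)
No transition for (s1, 1, top E); M blocks with input 10221 remaining.

stuck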